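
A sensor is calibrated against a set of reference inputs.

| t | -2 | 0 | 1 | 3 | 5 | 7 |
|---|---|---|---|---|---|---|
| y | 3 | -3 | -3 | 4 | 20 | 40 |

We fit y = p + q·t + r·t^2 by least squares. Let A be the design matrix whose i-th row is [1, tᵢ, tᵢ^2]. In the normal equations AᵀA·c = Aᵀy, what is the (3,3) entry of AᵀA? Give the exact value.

3124

Row 3 ↔ basis t^2, column 3 ↔ basis t^2, so (AᵀA)_{3,3} = Σᵢ (t^2)·(t^2) = (4)·(4) + (0)·(0) + (1)·(1) + (9)·(9) + (25)·(25) + (49)·(49) = 3124.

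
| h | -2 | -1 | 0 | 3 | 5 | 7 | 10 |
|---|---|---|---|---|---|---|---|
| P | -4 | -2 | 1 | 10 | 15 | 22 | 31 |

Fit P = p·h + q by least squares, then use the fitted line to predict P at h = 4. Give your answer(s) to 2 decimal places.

Compute the Gram sums: Σh·h = 188, Σh = 22, Σ1 = 7.
And Σh·P = 579, ΣP = 73.
AᵀA·[p, q]ᵀ = AᵀP becomes [[188, 22]; [22, 7]]·[p, q]ᵀ = [579, 73]ᵀ.
Determinant 188·7 − 22² = 832.
p = (579·7 − 22·73)/832 = 2447/832; q = (188·73 − 22·579)/832 = 493/416.
At h = 4: P̂ = (2447/832)·(4) + (493/416)·(1) = 5387/416.

P̂ = 12.95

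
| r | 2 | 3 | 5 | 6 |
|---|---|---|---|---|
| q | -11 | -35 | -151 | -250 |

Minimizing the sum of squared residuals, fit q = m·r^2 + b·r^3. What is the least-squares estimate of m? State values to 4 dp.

Setting ∂/∂m … = 0 gives: 2018·m + 11176·b = -13134;  11176·m + 63074·b = -73908.
(Σr^2·r^2 = 2018, Σr^2·r^3 = 11176, Σr^3·r^3 = 63074, Σr^2·q = -13134, Σr^3·q = -73908.)
Eliminating b: 63074·(row 1) − 11176·(row 2) gives 2380356·m = 63074·(-13134) − 11176·(-73908) = -2418108, so m = -18319/18033.
Then b = ((-73908) − 11176·(-18319/18033))/63074 = -196730/198363.

m = -1.0159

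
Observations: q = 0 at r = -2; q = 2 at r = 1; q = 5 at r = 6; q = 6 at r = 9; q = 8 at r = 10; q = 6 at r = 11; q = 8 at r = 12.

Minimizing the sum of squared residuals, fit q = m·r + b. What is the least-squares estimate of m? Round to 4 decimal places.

m = 0.5425

Sums needed: Σr·r = 487, Σr = 47, Σ1 = 7.
For Mᵀq: Σr·q = 328, Σq = 35.
So MᵀM·[m, b]ᵀ = Mᵀq: [[487, 47]; [47, 7]]·[m, b]ᵀ = [328, 35]ᵀ.
Eliminating b: 7·(row 1) − 47·(row 2) gives 1200·m = 7·328 − 47·35 = 651, so m = 217/400.
Then b = (35 − 47·(217/400))/7 = 543/400.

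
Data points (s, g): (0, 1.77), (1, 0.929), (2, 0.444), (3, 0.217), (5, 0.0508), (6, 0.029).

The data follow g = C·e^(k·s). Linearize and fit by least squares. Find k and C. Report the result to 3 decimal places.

With ln gᵢ as the transformed response and sᵢ as the regressor:
Σs = 17.0000, Σ(s)² = 75.0000, Σln g = -8.3628, Σs·ln g = -42.4231.
Equations: 75.0000·k + 17.0000·ln C = -42.4231;  17.0000·k + 6·ln C = -8.3628.
Slope k = (n·Σs·ln g − Σs·Σln g)/(n·Σ(s)² − (Σs)²) = (6·-42.4231 − 17.0000·-8.3628)/161.0000 = -0.69796; ln C = (Σln g − k·Σs)/n = 0.58376, so C = exp(0.58376) = 1.79276.

k = -0.698, C = 1.793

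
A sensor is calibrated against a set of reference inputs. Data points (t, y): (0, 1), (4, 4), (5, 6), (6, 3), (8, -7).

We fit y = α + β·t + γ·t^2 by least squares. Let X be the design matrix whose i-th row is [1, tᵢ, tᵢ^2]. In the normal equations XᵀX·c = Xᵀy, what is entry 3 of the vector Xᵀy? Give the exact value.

Entry 3 ↔ basis t^2, so (Xᵀy)_{3} = Σᵢ (t^2)·yᵢ = (0)·(1) + (16)·(4) + (25)·(6) + (36)·(3) + (64)·(-7) = -126.

-126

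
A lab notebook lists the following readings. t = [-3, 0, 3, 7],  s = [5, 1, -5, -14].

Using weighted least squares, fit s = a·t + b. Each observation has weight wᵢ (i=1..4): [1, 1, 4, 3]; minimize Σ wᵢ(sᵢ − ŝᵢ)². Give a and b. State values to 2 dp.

a = -1.98, b = 0.38

Compute the Gram sums: Σwᵢ·t·t = 192, Σwᵢ·t = 30, Σwᵢ·1 = 9.
For MᵀWs: Σwᵢ·t·s = -369, Σwᵢ·s = -56.
Normal equations: [[192, 30]; [30, 9]]·[a, b]ᵀ = [-369, -56]ᵀ.
Determinant 192·9 − 30² = 828.
a = ((-369)·9 − 30·(-56))/828 = -547/276; b = (192·(-56) − 30·(-369))/828 = 53/138.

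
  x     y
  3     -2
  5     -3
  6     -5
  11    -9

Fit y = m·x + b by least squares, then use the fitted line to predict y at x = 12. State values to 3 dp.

ŷ = -9.921

With design matrix M, MᵀM = [[191, 25]; [25, 4]] and Mᵀy = [-150, -19]ᵀ.
Determinant 191·4 − 25² = 139.
m = ((-150)·4 − 25·(-19))/139 = -125/139; b = (191·(-19) − 25·(-150))/139 = 121/139.
At x = 12: ŷ = (-125/139)·(12) + (121/139)·(1) = -1379/139.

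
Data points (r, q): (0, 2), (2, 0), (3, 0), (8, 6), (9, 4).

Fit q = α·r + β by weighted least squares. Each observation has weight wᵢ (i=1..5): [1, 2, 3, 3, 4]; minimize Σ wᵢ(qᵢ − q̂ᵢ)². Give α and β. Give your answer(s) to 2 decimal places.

α = 0.61, β = -0.65

Sums needed: Σwᵢ·r·r = 551, Σwᵢ·r = 73, Σwᵢ·1 = 13.
For AᵀWq: Σwᵢ·r·q = 288, Σwᵢ·q = 36.
Eliminating β: 13·(row 1) − 73·(row 2) gives 1834·α = 13·288 − 73·36 = 1116, so α = 558/917.
Then β = (36 − 73·(558/917))/13 = -594/917.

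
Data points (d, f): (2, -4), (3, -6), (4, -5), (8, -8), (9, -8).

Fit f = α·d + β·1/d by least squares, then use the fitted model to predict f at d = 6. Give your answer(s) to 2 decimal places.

Entries of AᵀA: Σd·d = 174, Σd·1/d = 5, Σ1/d·1/d = 2341/5184.
And Σd·f = -182, Σ1/d·f = -257/36.
Determinant 174·(2341/5184) − 5² = 46289/864.
α = ((-182)·(2341/5184) − 5·(-257/36))/(46289/864) = -120511/138867; β = (174·(-257/36) − 5·(-182))/(46289/864) = -286992/46289.
At d = 6: f̂ = (-120511/138867)·(6) + (-286992/46289)·(1/6) = -288854/46289.

f̂ = -6.24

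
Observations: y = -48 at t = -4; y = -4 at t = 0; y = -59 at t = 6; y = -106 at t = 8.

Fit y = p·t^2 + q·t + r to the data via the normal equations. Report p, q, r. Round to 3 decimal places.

Compute the Gram sums: Σt^2·t^2 = 5648, Σt^2·t = 664, Σt^2 = 116, Σt·t = 116, Σt = 10, Σ1 = 4.
For Aᵀy: Σt^2·y = -9676, Σt·y = -1010, Σy = -217.
Row-reducing yields p = -2771/1416, q = 2057/708, r = -281/59.

p = -1.957, q = 2.905, r = -4.763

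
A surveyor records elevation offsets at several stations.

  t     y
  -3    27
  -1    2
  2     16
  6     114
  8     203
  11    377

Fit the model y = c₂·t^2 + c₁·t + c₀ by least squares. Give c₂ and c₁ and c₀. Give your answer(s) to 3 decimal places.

c₂ = 3.039, c₁ = 0.761, c₀ = 1.204

Entries of AᵀA: Σt^2·t^2 = 20131, Σt^2·t = 2039, Σt^2 = 235, Σt·t = 235, Σt = 23, Σ1 = 6.
Right-hand side: Σt^2·y = 63022, Σt·y = 6404, Σy = 739.
AᵀA·[c₂, c₁, c₀]ᵀ = Aᵀy becomes [[20131, 2039, 235]; [2039, 235, 23]; [235, 23, 6]]·[c₂, c₁, c₀]ᵀ = [63022, 6404, 739]ᵀ.
Row-reducing yields c₂ = 939179/309000, c₁ = 235289/309000, c₀ = 15502/12875.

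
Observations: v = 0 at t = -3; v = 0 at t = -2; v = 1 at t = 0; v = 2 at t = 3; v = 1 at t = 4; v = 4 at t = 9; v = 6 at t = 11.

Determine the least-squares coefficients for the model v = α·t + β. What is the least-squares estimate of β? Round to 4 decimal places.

β = 0.7492

Setting ∂/∂α … = 0 gives: 240·α + 22·β = 112;  22·α + 7·β = 14.
(Σt·t = 240, Σt = 22, Σ1 = 7, Σt·v = 112, Σv = 14.)
Eliminating β: 7·(row 1) − 22·(row 2) gives 1196·α = 7·112 − 22·14 = 476, so α = 119/299.
Then β = (14 − 22·(119/299))/7 = 224/299.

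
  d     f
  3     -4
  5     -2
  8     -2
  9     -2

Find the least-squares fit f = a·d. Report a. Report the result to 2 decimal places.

a = -0.31

Sums needed: Σd·d = 179.
And Σd·f = -56.
MᵀM·[a]ᵀ = Mᵀf becomes [[179]]·[a]ᵀ = [-56]ᵀ.
a = (-56)/179 = -0.312849.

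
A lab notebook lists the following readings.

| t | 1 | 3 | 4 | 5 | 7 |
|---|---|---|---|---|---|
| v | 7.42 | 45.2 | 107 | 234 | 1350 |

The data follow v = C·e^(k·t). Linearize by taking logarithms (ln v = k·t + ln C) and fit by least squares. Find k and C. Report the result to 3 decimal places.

Linearized form: ln v = k·t + ln C. From the 5 transformed points,
Sums: Σt = 20.0000, Σ(t)² = 100.0000, Σln v = 23.1513, Σt·ln v = 109.8604.
Normal system: [[100.0000, 20.0000]; [20.0000, 5]]·[k, ln C]ᵀ = [109.8604, 23.1513]ᵀ.
Δ = 100.0000·5 − (20.0000)² = 100.0000; k = (109.8604·5 − 20.0000·23.1513)/100.0000 = 0.86276, ln C = (100.0000·23.1513 − 20.0000·109.8604)/100.0000 = 1.17920, so C = exp(1.17920) = 3.25178.

k = 0.863, C = 3.252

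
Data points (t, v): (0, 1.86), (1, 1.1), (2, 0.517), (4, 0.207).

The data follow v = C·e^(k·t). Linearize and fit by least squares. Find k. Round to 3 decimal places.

With ln vᵢ as the transformed response and tᵢ as the regressor:
XᵀX = [[21.0000, 7.0000]; [7.0000, 4]], rhs = [-7.5243, -1.5189]ᵀ  (here Σt = 7.0000, Σ(t)² = 21.0000, Σln v = -1.5189, Σt·ln v = -7.5243).
Solving (det = 35.0000): k = -0.55614, ln C = 0.59353.

k = -0.556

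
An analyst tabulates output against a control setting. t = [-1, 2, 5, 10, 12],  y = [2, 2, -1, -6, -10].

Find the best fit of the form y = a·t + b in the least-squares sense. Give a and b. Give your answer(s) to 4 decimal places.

Forming AᵀA = [[274, 28]; [28, 5]] and Aᵀy = [-183, -13]ᵀ gives AᵀA·[a, b]ᵀ = Aᵀy.
Eliminating b: 5·(row 1) − 28·(row 2) gives 586·a = 5·(-183) − 28·(-13) = -551, so a = -551/586.
Then b = ((-13) − 28·(-551/586))/5 = 781/293.

a = -0.9403, b = 2.6655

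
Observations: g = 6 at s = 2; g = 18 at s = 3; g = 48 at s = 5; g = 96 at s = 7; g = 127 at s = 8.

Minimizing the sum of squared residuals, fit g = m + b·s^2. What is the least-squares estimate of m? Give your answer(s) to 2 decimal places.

The normal equations are: 5·m + 151·b = 295;  151·m + 7219·b = 14218.
(Σ1 = 5, Σs^2 = 151, Σs^2·s^2 = 7219, Σg = 295, Σs^2·g = 14218.)
Eliminating b: 7219·(row 1) − 151·(row 2) gives 13294·m = 7219·295 − 151·14218 = -17313, so m = -17313/13294.
Then b = (14218 − 151·(-17313/13294))/7219 = 26545/13294.

m = -1.30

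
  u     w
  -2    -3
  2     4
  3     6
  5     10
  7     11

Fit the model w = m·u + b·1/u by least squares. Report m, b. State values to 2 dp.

AᵀA·[m, b]ᵀ = Aᵀw reads: 91·m + 5·b = 159;  5·m + (14807/22050)·b = 127/14.
(Σu·u = 91, Σu·1/u = 5, Σ1/u·1/u = 14807/22050, Σu·w = 159, Σ1/u·w = 127/14.)
Eliminating b: (14807/22050)·(row 1) − 5·(row 2) gives (113741/3150)·m = (14807/22050)·159 − 5·(127/14) = 225698/3675, so m = 1354188/796187.
Then b = ((127/14) − 5·(1354188/796187))/(14807/22050) = 96075/113741.

m = 1.70, b = 0.84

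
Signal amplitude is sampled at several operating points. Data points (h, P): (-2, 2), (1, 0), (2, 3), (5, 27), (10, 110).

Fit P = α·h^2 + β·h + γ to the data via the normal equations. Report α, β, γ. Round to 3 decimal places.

Sums needed: Σh^2·h^2 = 10658, Σh^2·h = 1126, Σh^2 = 134, Σh·h = 134, Σh = 16, Σ1 = 5.
Moment sums: Σh^2·P = 11695, Σh·P = 1237, ΣP = 142.
Normal equations: [[10658, 1126, 134]; [1126, 134, 16]; [134, 16, 5]]·[α, β, γ]ᵀ = [11695, 1237, 142]ᵀ.
Row-reducing yields α = 44839/41268, β = 4165/13756, γ = -34829/20634.

α = 1.087, β = 0.303, γ = -1.688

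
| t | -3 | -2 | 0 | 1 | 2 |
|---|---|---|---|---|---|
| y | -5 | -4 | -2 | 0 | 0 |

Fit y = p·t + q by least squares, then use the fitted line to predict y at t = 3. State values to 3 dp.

From the data, Σt·t = 18, Σt = -2, Σ1 = 5.
Right-hand side: Σt·y = 23, Σy = -11.
Determinant 18·5 − (-2)² = 86.
p = (23·5 − (-2)·(-11))/86 = 93/86; q = (18·(-11) − (-2)·23)/86 = -76/43.
At t = 3: ŷ = (93/86)·(3) + (-76/43)·(1) = 127/86.

ŷ = 1.477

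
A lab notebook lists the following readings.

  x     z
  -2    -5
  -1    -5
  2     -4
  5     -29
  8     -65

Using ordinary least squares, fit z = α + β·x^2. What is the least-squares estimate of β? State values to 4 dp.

β = -0.9915

Compute the Gram sums: Σ1 = 5, Σx^2 = 98, Σx^2·x^2 = 4754.
Moment sums: Σz = -108, Σx^2·z = -4926.
AᵀA·[α, β]ᵀ = Aᵀz becomes [[5, 98]; [98, 4754]]·[α, β]ᵀ = [-108, -4926]ᵀ.
Eliminating β: 4754·(row 1) − 98·(row 2) gives 14166·α = 4754·(-108) − 98·(-4926) = -30684, so α = -5114/2361.
Then β = ((-4926) − 98·(-5114/2361))/4754 = -2341/2361.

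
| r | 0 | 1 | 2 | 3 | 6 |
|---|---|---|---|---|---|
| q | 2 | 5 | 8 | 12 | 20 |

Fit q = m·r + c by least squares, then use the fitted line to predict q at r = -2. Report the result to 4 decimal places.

Entries of MᵀM: Σr·r = 50, Σr = 12, Σ1 = 5.
Right-hand side: Σr·q = 177, Σq = 47.
So MᵀM·[m, c]ᵀ = Mᵀq: [[50, 12]; [12, 5]]·[m, c]ᵀ = [177, 47]ᵀ.
Eliminating c: 5·(row 1) − 12·(row 2) gives 106·m = 5·177 − 12·47 = 321, so m = 321/106.
Then c = (47 − 12·(321/106))/5 = 113/53.
At r = -2: q̂ = (321/106)·(-2) + (113/53)·(1) = -208/53.

q̂ = -3.9245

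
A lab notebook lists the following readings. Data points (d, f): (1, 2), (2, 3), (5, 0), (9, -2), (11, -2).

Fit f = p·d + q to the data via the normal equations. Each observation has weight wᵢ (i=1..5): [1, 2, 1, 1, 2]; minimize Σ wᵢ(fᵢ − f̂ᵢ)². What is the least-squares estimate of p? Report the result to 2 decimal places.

Setting ∂/∂p … = 0 gives: 357·p + 41·q = -48;  41·p + 7·q = 2.
(Σwᵢ·d·d = 357, Σwᵢ·d = 41, Σwᵢ·1 = 7, Σwᵢ·d·f = -48, Σwᵢ·f = 2.)
det = 357·7 − 41² = 818.
p = ((-48)·7 − 41·2)/818 = -209/409; q = (357·2 − 41·(-48))/818 = 1341/409.

p = -0.51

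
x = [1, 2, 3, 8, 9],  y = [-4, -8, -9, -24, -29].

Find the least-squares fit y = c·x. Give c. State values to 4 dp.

From the data, Σx·x = 159.
For Mᵀy: Σx·y = -500.
Normal equations: [[159]]·[c]ᵀ = [-500]ᵀ.
c = (-500)/159 = -3.14465.

c = -3.1447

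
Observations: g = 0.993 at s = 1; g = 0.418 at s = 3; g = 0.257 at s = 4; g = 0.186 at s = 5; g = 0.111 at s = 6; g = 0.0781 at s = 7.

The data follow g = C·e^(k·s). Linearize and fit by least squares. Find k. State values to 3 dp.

Let Y = ln g. Fitting Y = k·s + ln C by least squares:
Σs = 26.0000, Σ(s)² = 136.0000, Σln g = -8.6680, Σs·ln g = -47.5063.
Equations: 136.0000·k + 26.0000·ln C = -47.5063;  26.0000·k + 6·ln C = -8.6680.
Solving (det = 140.0000): k = -0.42622, ln C = 0.40228.

k = -0.426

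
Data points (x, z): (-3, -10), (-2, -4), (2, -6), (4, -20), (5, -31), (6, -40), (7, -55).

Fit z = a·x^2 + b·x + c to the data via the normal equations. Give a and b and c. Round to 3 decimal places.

Normal-equation sums: Σx^2·x^2 = 4691, Σx^2·x = 721, Σx^2 = 143, Σx·x = 143, Σx = 19, Σ1 = 7.
For Aᵀz: Σx^2·z = -5360, Σx·z = -834, Σz = -166.
So AᵀA·[a, b, c]ᵀ = Aᵀz: [[4691, 721, 143]; [721, 143, 19]; [143, 19, 7]]·[a, b, c]ᵀ = [-5360, -834, -166]ᵀ.
Row-reducing yields a = -18334/17853, b = -40619/89265, c = -44639/29755.

a = -1.027, b = -0.455, c = -1.500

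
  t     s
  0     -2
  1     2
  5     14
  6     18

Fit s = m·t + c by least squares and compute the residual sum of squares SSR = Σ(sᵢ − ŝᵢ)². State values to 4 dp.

SSR = 0.6154

Sums needed: Σt·t = 62, Σt = 12, Σ1 = 4.
Right-hand side: Σt·s = 180, Σs = 32.
So MᵀM·[m, c]ᵀ = Mᵀs: [[62, 12]; [12, 4]]·[m, c]ᵀ = [180, 32]ᵀ.
Determinant 62·4 − 12² = 104.
m = (180·4 − 12·32)/104 = 42/13; c = (62·32 − 12·180)/104 = -22/13.
Residuals: -4/13, 6/13, -6/13, 4/13; SSR = 8/13.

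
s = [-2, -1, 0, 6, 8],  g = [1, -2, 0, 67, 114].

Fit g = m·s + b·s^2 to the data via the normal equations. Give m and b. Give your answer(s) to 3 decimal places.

m = 2.470, b = 1.467

Setting ∂/∂m … = 0 gives: 105·m + 719·b = 1314;  719·m + 5409·b = 9710.
Determinant 105·5409 − 719² = 50984.
m = (1314·5409 − 719·9710)/50984 = 15742/6373; b = (105·9710 − 719·1314)/50984 = 9348/6373.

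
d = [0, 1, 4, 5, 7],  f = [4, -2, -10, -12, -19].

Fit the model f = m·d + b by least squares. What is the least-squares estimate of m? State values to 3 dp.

m = -3.084

Sums needed: Σd·d = 91, Σd = 17, Σ1 = 5.
And Σd·f = -235, Σf = -39.
det = 91·5 − 17² = 166.
m = ((-235)·5 − 17·(-39))/166 = -256/83; b = (91·(-39) − 17·(-235))/166 = 223/83.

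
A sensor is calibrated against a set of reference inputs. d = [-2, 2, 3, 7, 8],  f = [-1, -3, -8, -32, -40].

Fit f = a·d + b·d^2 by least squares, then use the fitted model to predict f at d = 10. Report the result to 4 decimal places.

f̂ = -61.2180

Entries of XᵀX: Σd·d = 130, Σd·d^2 = 882, Σd^2·d^2 = 6610.
Right-hand side: Σd·f = -572, Σd^2·f = -4216.
Normal equations: [[130, 882]; [882, 6610]]·[a, b]ᵀ = [-572, -4216]ᵀ.
Eliminating b: 6610·(row 1) − 882·(row 2) gives 81376·a = 6610·(-572) − 882·(-4216) = -62408, so a = -7801/10172.
Then b = ((-4216) − 882·(-7801/10172))/6610 = -5447/10172.
At d = 10: f̂ = (-7801/10172)·(10) + (-5447/10172)·(100) = -311355/5086.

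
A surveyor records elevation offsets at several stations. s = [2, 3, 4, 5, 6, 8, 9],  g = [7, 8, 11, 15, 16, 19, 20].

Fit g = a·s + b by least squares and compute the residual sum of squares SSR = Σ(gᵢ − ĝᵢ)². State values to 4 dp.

Forming AᵀA = [[235, 37]; [37, 7]] and Aᵀg = [585, 96]ᵀ gives AᵀA·[a, b]ᵀ = Aᵀg.
Eliminating b: 7·(row 1) − 37·(row 2) gives 276·a = 7·585 − 37·96 = 543, so a = 181/92.
Then b = (96 − 37·(181/92))/7 = 305/92.
Residuals: -1/4, -28/23, -17/92, 85/46, 81/92, -5/92, -47/46; SSR = 627/92.

SSR = 6.8152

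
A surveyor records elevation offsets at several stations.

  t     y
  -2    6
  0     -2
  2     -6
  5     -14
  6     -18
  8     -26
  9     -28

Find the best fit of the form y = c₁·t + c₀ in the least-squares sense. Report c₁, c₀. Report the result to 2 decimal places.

c₁ = -3.04, c₀ = -0.41

The normal system AᵀA·[c₁, c₀]ᵀ = Aᵀy is [[214, 28]; [28, 7]]·[c₁, c₀]ᵀ = [-662, -88]ᵀ.
Determinant 214·7 − 28² = 714.
c₁ = ((-662)·7 − 28·(-88))/714 = -155/51; c₀ = (214·(-88) − 28·(-662))/714 = -148/357.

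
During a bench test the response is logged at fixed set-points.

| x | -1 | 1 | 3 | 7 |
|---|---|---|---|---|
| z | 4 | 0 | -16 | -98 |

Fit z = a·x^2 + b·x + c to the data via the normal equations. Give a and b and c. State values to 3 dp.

The normal equations are: 2484·a + 370·b + 60·c = -4942;  370·a + 60·b + 10·c = -738;  60·a + 10·b + 4·c = -110.
(Σx^2·x^2 = 2484, Σx^2·x = 370, Σx^2 = 60, Σx·x = 60, Σx = 10, Σ1 = 4, Σx^2·z = -4942, Σx·z = -738, Σz = -110.)
Solving the 3×3 system (Gaussian elimination) gives a = -167/88, b = -13/10, c = 371/88.

a = -1.898, b = -1.300, c = 4.216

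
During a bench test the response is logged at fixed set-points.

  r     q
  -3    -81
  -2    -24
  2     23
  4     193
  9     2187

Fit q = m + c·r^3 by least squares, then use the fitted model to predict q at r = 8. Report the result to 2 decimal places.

With design matrix A, AᵀA = [[5, 766]; [766, 536394]] and Aᵀq = [2298, 1609238]ᵀ.
Eliminating c: 536394·(row 1) − 766·(row 2) gives 2095214·m = 536394·2298 − 766·1609238 = -42896, so m = -21448/1047607.
Then c = (1609238 − 766·(-21448/1047607))/536394 = 3142961/1047607.
At r = 8: q̂ = (-21448/1047607)·(1) + (3142961/1047607)·(512) = 1609174584/1047607.

q̂ = 1536.05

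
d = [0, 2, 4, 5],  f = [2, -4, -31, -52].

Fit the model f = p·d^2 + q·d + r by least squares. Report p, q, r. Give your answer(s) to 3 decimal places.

p = -2.589, q = 2.129, r = 2.023

Compute the Gram sums: Σd^2·d^2 = 897, Σd^2·d = 197, Σd^2 = 45, Σd·d = 45, Σd = 11, Σ1 = 4.
For Aᵀf: Σd^2·f = -1812, Σd·f = -392, Σf = -85.
So AᵀA·[p, q, r]ᵀ = Aᵀf: [[897, 197, 45]; [197, 45, 11]; [45, 11, 4]]·[p, q, r]ᵀ = [-1812, -392, -85]ᵀ.
Inverting the 3×3 Gram matrix, [p, q, r]ᵀ = [-2061/796, 1695/796, 805/398]ᵀ.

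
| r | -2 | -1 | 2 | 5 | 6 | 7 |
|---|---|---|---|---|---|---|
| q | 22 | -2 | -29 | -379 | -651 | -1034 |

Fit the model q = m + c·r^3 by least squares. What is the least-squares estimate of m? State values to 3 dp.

m = -3.833

From the data, Σ1 = 6, Σr^3 = 683, Σr^3·r^3 = 180059.
Right-hand side: Σq = -2073, Σr^3·q = -543059.
MᵀM·[m, c]ᵀ = Mᵀq becomes [[6, 683]; [683, 180059]]·[m, c]ᵀ = [-2073, -543059]ᵀ.
det = 6·180059 − 683² = 613865.
m = ((-2073)·180059 − 683·(-543059))/613865 = -470602/122773; c = (6·(-543059) − 683·(-2073))/613865 = -368499/122773.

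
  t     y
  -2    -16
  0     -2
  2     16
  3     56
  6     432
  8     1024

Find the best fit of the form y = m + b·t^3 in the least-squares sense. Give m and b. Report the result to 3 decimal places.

m = -0.032, b = 2.000

Sums needed: Σ1 = 6, Σt^3 = 755, Σt^3·t^3 = 309657.
And Σy = 1510, Σt^3·y = 619368.
det = 6·309657 − 755² = 1287917.
m = (1510·309657 − 755·619368)/1287917 = -40770/1287917; b = (6·619368 − 755·1510)/1287917 = 2576158/1287917.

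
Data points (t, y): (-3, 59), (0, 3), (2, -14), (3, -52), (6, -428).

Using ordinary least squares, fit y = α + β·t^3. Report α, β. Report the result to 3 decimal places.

α = 3.103, β = -1.998

Forming XᵀX = [[5, 224]; [224, 48178]] and Xᵀy = [-432, -95557]ᵀ gives XᵀX·[α, β]ᵀ = Xᵀy.
Determinant 5·48178 − 224² = 190714.
α = ((-432)·48178 − 224·(-95557))/190714 = 295936/95357; β = (5·(-95557) − 224·(-432))/190714 = -381017/190714.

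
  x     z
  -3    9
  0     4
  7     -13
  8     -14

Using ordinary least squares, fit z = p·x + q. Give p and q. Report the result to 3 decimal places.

p = -2.186, q = 3.058

MᵀM·[p, q]ᵀ = Mᵀz reads: 122·p + 12·q = -230;  12·p + 4·q = -14.
det = 122·4 − 12² = 344.
p = ((-230)·4 − 12·(-14))/344 = -94/43; q = (122·(-14) − 12·(-230))/344 = 263/86.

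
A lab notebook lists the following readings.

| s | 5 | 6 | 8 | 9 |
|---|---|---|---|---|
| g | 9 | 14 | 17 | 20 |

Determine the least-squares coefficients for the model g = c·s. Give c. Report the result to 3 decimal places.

XᵀX·[c]ᵀ = Xᵀg reads: 206·c = 445.
(Σs·s = 206, Σs·g = 445.)
Hence c = 445 / 206 ≈ 2.16019.

c = 2.160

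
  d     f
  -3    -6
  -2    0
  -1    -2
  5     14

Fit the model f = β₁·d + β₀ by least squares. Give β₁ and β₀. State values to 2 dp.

β₁ = 2.36, β₀ = 2.09

Normal-equation sums: Σd·d = 39, Σd = -1, Σ1 = 4.
For Mᵀf: Σd·f = 90, Σf = 6.
So MᵀM·[β₁, β₀]ᵀ = Mᵀf: [[39, -1]; [-1, 4]]·[β₁, β₀]ᵀ = [90, 6]ᵀ.
Determinant 39·4 − (-1)² = 155.
β₁ = (90·4 − (-1)·6)/155 = 366/155; β₀ = (39·6 − (-1)·90)/155 = 324/155.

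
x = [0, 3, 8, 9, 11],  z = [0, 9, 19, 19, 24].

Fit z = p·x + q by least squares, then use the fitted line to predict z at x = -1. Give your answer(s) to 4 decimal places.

ẑ = -0.9130

From the data, Σx·x = 275, Σx = 31, Σ1 = 5.
For Aᵀz: Σx·z = 614, Σz = 71.
Normal equations: [[275, 31]; [31, 5]]·[p, q]ᵀ = [614, 71]ᵀ.
Eliminating q: 5·(row 1) − 31·(row 2) gives 414·p = 5·614 − 31·71 = 869, so p = 869/414.
Then q = (71 − 31·(869/414))/5 = 491/414.
At x = -1: ẑ = (869/414)·(-1) + (491/414)·(1) = -21/23.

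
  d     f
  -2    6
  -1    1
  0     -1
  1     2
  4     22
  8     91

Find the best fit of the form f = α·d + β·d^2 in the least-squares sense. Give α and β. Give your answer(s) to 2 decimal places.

α = -0.10, β = 1.43

With design matrix X, XᵀX = [[86, 568]; [568, 4370]] and Xᵀf = [805, 6203]ᵀ.
det = 86·4370 − 568² = 53196.
α = (805·4370 − 568·6203)/53196 = -909/8866; β = (86·6203 − 568·805)/53196 = 12703/8866.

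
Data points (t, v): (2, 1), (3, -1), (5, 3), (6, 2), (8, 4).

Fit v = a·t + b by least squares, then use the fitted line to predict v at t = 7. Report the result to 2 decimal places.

Sums needed: Σt·t = 138, Σt = 24, Σ1 = 5.
Right-hand side: Σt·v = 58, Σv = 9.
So AᵀA·[a, b]ᵀ = Aᵀv: [[138, 24]; [24, 5]]·[a, b]ᵀ = [58, 9]ᵀ.
Determinant 138·5 − 24² = 114.
a = (58·5 − 24·9)/114 = 37/57; b = (138·9 − 24·58)/114 = -25/19.
At t = 7: v̂ = (37/57)·(7) + (-25/19)·(1) = 184/57.

v̂ = 3.23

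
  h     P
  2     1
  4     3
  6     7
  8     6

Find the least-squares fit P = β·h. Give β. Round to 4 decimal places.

β = 0.8667

Setting ∂/∂β … = 0 gives: 120·β = 104.
β = 104/120 = 0.866667.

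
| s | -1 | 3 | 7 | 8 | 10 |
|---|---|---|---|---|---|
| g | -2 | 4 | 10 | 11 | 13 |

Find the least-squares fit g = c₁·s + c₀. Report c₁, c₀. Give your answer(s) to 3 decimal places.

Sums needed: Σs·s = 223, Σs = 27, Σ1 = 5.
Right-hand side: Σs·g = 302, Σg = 36.
AᵀA·[c₁, c₀]ᵀ = Aᵀg becomes [[223, 27]; [27, 5]]·[c₁, c₀]ᵀ = [302, 36]ᵀ.
Δ = 223·5 − 27² = 386.
c₁ = (302·5 − 27·36)/386 = 269/193; c₀ = (223·36 − 27·302)/386 = -63/193.

c₁ = 1.394, c₀ = -0.326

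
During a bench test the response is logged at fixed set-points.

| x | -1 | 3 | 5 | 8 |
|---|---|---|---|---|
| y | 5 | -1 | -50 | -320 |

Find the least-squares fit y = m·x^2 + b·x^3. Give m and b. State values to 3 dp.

m = 2.962, b = -0.995

AᵀA·[m, b]ᵀ = Aᵀy reads: 4803·m + 36135·b = -21734;  36135·m + 278499·b = -170122.
(Σx^2·x^2 = 4803, Σx^2·x^3 = 36135, Σx^3·x^3 = 278499, Σx^2·y = -21734, Σx^3·y = -170122.)
Determinant 4803·278499 − 36135² = 31892472.
m = ((-21734)·278499 − 36135·(-170122))/31892472 = 7871767/2657706; b = (4803·(-170122) − 36135·(-21734))/31892472 = -2644823/2657706.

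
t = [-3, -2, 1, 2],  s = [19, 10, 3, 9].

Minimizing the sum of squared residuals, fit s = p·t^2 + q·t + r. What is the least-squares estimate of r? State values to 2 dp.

Sums needed: Σt^2·t^2 = 114, Σt^2·t = -26, Σt^2 = 18, Σt·t = 18, Σt = -2, Σ1 = 4.
And Σt^2·s = 250, Σt·s = -56, Σs = 41.
AᵀA·[p, q, r]ᵀ = Aᵀs becomes [[114, -26, 18]; [-26, 18, -2]; [18, -2, 4]]·[p, q, r]ᵀ = [250, -56, 41]ᵀ.
Inverting the 3×3 Gram matrix, [p, q, r]ᵀ = [15/8, -29/136, 29/17]ᵀ.

r = 1.71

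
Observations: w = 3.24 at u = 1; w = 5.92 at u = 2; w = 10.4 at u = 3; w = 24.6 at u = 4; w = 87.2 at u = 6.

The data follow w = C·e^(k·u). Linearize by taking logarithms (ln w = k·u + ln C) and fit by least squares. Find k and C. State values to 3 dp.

Let Y = ln w. Fitting Y = k·u + ln C by least squares:
Over the data: Σu = 16.0000, Σ(u)² = 66.0000, Σln w = 12.9667, Σu·ln w = 51.3779.
Normal system: [[66.0000, 16.0000]; [16.0000, 5]]·[k, ln C]ᵀ = [51.3779, 12.9667]ᵀ.
Slope k = (n·Σu·ln w − Σu·Σln w)/(n·Σ(u)² − (Σu)²) = (5·51.3779 − 16.0000·12.9667)/74.0000 = 0.66787; ln C = (Σln w − k·Σu)/n = 0.45613, so C = exp(0.45613) = 1.57796.

k = 0.668, C = 1.578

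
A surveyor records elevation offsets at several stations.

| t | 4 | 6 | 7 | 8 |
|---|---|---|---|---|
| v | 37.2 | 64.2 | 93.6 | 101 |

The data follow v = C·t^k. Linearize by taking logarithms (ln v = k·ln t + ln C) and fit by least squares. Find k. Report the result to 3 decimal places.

k = 1.505

Let Y = ln v. Fitting Y = k·ln t + ln C by least squares:
XᵀX = [[13.2429, 7.2034]; [7.2034, 4]], rhs = [30.9000, 16.9325]ᵀ  (here Σln t = 7.2034, Σ(ln t)² = 13.2429, Σln v = 16.9325, Σln t·ln v = 30.9000).
Solving (det = 1.0824): k = 1.50464, ln C = 1.52349.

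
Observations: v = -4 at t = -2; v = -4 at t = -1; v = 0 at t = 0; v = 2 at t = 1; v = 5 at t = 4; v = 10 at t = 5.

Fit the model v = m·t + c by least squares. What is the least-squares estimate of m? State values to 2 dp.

m = 1.89

XᵀX·[m, c]ᵀ = Xᵀv reads: 47·m + 7·c = 84;  7·m + 6·c = 9.
(Σt·t = 47, Σt = 7, Σ1 = 6, Σt·v = 84, Σv = 9.)
Δ = 47·6 − 7² = 233.
m = (84·6 − 7·9)/233 = 441/233; c = (47·9 − 7·84)/233 = -165/233.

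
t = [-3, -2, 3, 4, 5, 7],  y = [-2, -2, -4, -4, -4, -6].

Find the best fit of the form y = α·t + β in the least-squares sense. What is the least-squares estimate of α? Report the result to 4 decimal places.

α = -0.3613

Normal-equation sums: Σt·t = 112, Σt = 14, Σ1 = 6.
Moment sums: Σt·y = -80, Σy = -22.
So AᵀA·[α, β]ᵀ = Aᵀy: [[112, 14]; [14, 6]]·[α, β]ᵀ = [-80, -22]ᵀ.
Δ = 112·6 − 14² = 476.
α = ((-80)·6 − 14·(-22))/476 = -43/119; β = (112·(-22) − 14·(-80))/476 = -48/17.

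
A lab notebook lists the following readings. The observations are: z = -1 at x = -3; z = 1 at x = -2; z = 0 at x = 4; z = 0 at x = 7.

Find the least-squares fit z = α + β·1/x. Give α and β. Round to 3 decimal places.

α = -0.046, β = -0.421

Setting ∂/∂α … = 0 gives: 4·α + (-37/84)·β = 0;  (-37/84)·α + (3133/7056)·β = -1/6.
Determinant 4·(3133/7056) − (-37/84)² = 3721/2352.
α = (0·(3133/7056) − (-37/84)·(-1/6))/(3721/2352) = -518/11163; β = (4·(-1/6) − (-37/84)·0)/(3721/2352) = -1568/3721.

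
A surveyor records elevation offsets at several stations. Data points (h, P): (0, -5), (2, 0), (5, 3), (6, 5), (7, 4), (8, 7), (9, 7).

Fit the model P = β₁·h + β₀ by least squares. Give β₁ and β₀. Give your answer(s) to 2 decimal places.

From the data, Σh·h = 259, Σh = 37, Σ1 = 7.
Right-hand side: Σh·P = 192, ΣP = 21.
Normal equations: [[259, 37]; [37, 7]]·[β₁, β₀]ᵀ = [192, 21]ᵀ.
Δ = 259·7 − 37² = 444.
β₁ = (192·7 − 37·21)/444 = 189/148; β₀ = (259·21 − 37·192)/444 = -15/4.

β₁ = 1.28, β₀ = -3.75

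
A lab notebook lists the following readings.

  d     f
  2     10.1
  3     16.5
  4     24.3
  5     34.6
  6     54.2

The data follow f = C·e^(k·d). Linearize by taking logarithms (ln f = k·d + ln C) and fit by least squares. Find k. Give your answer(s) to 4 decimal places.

Linearized form: ln f = k·d + ln C. From the 5 transformed points,
Sums: Σd = 20.0000, Σ(d)² = 90.0000, Σln f = 15.8429, Σd·ln f = 67.4724.
Normal system: [[90.0000, 20.0000]; [20.0000, 5]]·[k, ln C]ᵀ = [67.4724, 15.8429]ᵀ.
Solving (det = 50.0000): k = 0.41008, ln C = 1.52827.

k = 0.4101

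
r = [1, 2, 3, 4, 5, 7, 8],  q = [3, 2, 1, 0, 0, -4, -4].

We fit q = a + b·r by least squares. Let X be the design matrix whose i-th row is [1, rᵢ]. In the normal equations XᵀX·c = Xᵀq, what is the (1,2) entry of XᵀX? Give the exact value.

30

Row 1 ↔ basis 1, column 2 ↔ basis r, so (XᵀX)_{1,2} = Σᵢ r = (1)·(1) + (1)·(2) + (1)·(3) + (1)·(4) + (1)·(5) + (1)·(7) + (1)·(8) = 30.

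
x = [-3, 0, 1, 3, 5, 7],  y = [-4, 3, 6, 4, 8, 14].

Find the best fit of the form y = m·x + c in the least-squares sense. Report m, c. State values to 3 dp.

m = 1.555, c = 1.797

Compute the Gram sums: Σx·x = 93, Σx = 13, Σ1 = 6.
Right-hand side: Σx·y = 168, Σy = 31.
Normal equations: [[93, 13]; [13, 6]]·[m, c]ᵀ = [168, 31]ᵀ.
det = 93·6 − 13² = 389.
m = (168·6 − 13·31)/389 = 605/389; c = (93·31 − 13·168)/389 = 699/389.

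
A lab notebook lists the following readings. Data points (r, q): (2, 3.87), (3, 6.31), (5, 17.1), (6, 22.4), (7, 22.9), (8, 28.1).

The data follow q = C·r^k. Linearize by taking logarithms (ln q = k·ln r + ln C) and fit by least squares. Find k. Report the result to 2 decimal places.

k = 1.50

Let Y = ln q. Fitting Y = k·ln r + ln C by least squares:
AᵀA = [[15.5987, 9.2183]; [9.2183, 6]], rhs = [26.1313, 15.6104]ᵀ  (here Σln r = 9.2183, Σ(ln r)² = 15.5987, Σln q = 15.6104, Σln r·ln q = 26.1313).
Solving (det = 8.6152): k = 1.49569, ln C = 0.30378.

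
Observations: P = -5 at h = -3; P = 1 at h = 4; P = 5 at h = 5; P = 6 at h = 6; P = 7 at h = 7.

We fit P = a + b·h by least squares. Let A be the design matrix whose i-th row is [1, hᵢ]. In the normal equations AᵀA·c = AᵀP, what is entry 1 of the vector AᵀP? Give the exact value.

Entry 1 ↔ basis 1, so (AᵀP)_{1} = Σᵢ Pᵢ = (1)·(-5) + (1)·(1) + (1)·(5) + (1)·(6) + (1)·(7) = 14.

14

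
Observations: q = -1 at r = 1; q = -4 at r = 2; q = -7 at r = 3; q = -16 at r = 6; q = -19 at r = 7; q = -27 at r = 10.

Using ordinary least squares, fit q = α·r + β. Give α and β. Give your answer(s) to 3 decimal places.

Compute the Gram sums: Σr·r = 199, Σr = 29, Σ1 = 6.
Right-hand side: Σr·q = -529, Σq = -74.
Normal equations: [[199, 29]; [29, 6]]·[α, β]ᵀ = [-529, -74]ᵀ.
Determinant 199·6 − 29² = 353.
α = ((-529)·6 − 29·(-74))/353 = -1028/353; β = (199·(-74) − 29·(-529))/353 = 615/353.

α = -2.912, β = 1.742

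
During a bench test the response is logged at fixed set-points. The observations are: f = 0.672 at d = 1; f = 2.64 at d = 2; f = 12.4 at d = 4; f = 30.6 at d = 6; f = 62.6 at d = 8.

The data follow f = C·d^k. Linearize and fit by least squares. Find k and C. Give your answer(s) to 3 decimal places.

Let Y = ln f. Fitting Y = k·ln d + ln C by least squares:
Σln d = 5.9506, Σ(ln d)² = 9.9367, Σln f = 10.6487, Σln d·ln f = 18.8949.
Equations: 9.9367·k + 5.9506·ln C = 18.8949;  5.9506·k + 5·ln C = 10.6487.
Slope k = (n·Σln d·ln f − Σln d·Σln f)/(n·Σ(ln d)² − (Σln d)²) = (5·18.8949 − 5.9506·10.6487)/14.2736 = 2.17940; ln C = (Σln f − k·Σln d)/n = -0.46401, so C = exp(-0.46401) = 0.62875.

k = 2.179, C = 0.629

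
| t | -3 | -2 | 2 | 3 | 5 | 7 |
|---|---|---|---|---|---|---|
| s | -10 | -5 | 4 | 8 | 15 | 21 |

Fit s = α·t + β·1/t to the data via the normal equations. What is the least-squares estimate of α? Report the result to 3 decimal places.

Setting ∂/∂α … = 0 gives: 100·α + 6·β = 294;  6·α + (17257/22050)·β = 33/2.
(Σt·t = 100, Σt·1/t = 6, Σ1/t·1/t = 17257/22050, Σt·s = 294, Σ1/t·s = 33/2.)
det = 100·(17257/22050) − 6² = 18638/441.
α = (294·(17257/22050) − 6·(33/2))/(18638/441) = 722652/232975; β = (100·(33/2) − 6·294)/(18638/441) = -25137/9319.

α = 3.102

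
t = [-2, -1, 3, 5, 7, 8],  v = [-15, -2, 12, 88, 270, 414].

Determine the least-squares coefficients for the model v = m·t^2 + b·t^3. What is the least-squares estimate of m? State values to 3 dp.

The normal equations are: 7220·m + 52910·b = 41972;  52910·m + 396212·b = 316024.
Determinant 7220·396212 − 52910² = 61182540.
m = (41972·396212 − 52910·316024)/61182540 = -22754944/15295635; b = (7220·316024 − 52910·41972)/61182540 = 3047738/3059127.

m = -1.488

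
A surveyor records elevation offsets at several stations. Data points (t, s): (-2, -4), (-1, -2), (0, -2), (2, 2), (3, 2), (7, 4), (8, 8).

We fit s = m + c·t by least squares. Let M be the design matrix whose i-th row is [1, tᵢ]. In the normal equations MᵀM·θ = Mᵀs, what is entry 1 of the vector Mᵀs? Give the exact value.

8

Entry 1 ↔ basis 1, so (Mᵀs)_{1} = Σᵢ sᵢ = (1)·(-4) + (1)·(-2) + (1)·(-2) + (1)·(2) + (1)·(2) + (1)·(4) + (1)·(8) = 8.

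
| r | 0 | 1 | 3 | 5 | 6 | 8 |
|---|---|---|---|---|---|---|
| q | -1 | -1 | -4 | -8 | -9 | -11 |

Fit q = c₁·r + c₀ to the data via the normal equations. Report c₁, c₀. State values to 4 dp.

From the data, Σr·r = 135, Σr = 23, Σ1 = 6.
For Aᵀq: Σr·q = -195, Σq = -34.
Δ = 135·6 − 23² = 281.
c₁ = ((-195)·6 − 23·(-34))/281 = -388/281; c₀ = (135·(-34) − 23·(-195))/281 = -105/281.

c₁ = -1.3808, c₀ = -0.3737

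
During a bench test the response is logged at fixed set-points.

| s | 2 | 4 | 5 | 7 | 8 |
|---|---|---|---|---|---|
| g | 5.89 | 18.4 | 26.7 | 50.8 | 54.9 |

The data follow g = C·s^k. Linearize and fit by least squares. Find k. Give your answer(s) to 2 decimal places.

Let Y = ln g. Fitting Y = k·ln s + ln C by least squares:
Σln s = 7.7142, Σ(ln s)² = 13.1032, Σln g = 15.9037, Σln s·ln g = 26.5255.
Equations: 13.1032·k + 7.7142·ln C = 26.5255;  7.7142·k + 5·ln C = 15.9037.
Δ = 13.1032·5 − (7.7142)² = 6.0066; k = (26.5255·5 − 7.7142·15.9037)/6.0066 = 1.65533, ln C = (13.1032·15.9037 − 7.7142·26.5255)/6.0066 = 0.62681.

k = 1.66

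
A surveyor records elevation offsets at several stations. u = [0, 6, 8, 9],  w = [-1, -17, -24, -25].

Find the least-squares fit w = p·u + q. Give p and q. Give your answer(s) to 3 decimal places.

p = -2.744, q = -0.974

From the data, Σu·u = 181, Σu = 23, Σ1 = 4.
Right-hand side: Σu·w = -519, Σw = -67.
So AᵀA·[p, q]ᵀ = Aᵀw: [[181, 23]; [23, 4]]·[p, q]ᵀ = [-519, -67]ᵀ.
Determinant 181·4 − 23² = 195.
p = ((-519)·4 − 23·(-67))/195 = -107/39; q = (181·(-67) − 23·(-519))/195 = -38/39.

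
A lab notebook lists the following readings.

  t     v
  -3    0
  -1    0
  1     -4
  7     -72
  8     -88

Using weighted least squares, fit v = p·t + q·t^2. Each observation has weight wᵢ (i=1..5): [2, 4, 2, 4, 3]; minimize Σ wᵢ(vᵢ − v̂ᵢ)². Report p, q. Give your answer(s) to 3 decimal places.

Normal-equation sums: Σwᵢ·t·t = 412, Σwᵢ·t·t^2 = 2852, Σwᵢ·t^2·t^2 = 22060.
And Σwᵢ·t·v = -4136, Σwᵢ·t^2·v = -31016.
So AᵀWA·[p, q]ᵀ = AᵀWv: [[412, 2852]; [2852, 22060]]·[p, q]ᵀ = [-4136, -31016]ᵀ.
Eliminating q: 22060·(row 1) − 2852·(row 2) gives 954816·p = 22060·(-4136) − 2852·(-31016) = -2782528, so p = -43477/14919.
Then q = ((-31016) − 2852·(-43477/14919))/22060 = -15355/14919.

p = -2.914, q = -1.029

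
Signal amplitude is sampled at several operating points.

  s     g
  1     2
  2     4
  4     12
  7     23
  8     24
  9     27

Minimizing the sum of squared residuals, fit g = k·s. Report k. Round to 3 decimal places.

k = 3.042

Forming MᵀM = [[215]] and Mᵀg = [654]ᵀ gives MᵀM·[k]ᵀ = Mᵀg.
Hence k = 654 / 215 ≈ 3.04186.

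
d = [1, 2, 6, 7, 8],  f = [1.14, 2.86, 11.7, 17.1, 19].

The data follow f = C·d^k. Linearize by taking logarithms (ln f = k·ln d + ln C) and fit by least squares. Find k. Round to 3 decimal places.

With ln fᵢ as the transformed response and ln dᵢ as the regressor:
Σln d = 6.5103, Σ(ln d)² = 11.8015, Σln f = 9.4250, Σln d·ln f = 16.7827.
Equations: 11.8015·k + 6.5103·ln C = 16.7827;  6.5103·k + 5·ln C = 9.4250.
Solving (det = 16.6240): k = 1.35676, ln C = 0.11842.

k = 1.357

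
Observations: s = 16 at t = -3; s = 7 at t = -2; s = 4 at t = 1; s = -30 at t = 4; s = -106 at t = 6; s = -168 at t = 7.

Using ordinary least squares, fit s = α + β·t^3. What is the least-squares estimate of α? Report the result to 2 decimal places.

α = 2.96

The normal system MᵀM·[α, β]ᵀ = Mᵀs is [[6, 589]; [589, 169195]]·[α, β]ᵀ = [-277, -82924]ᵀ.
Eliminating β: 169195·(row 1) − 589·(row 2) gives 668249·α = 169195·(-277) − 589·(-82924) = 1975221, so α = 103959/35171.
Then β = ((-82924) − 589·(103959/35171))/169195 = -334391/668249.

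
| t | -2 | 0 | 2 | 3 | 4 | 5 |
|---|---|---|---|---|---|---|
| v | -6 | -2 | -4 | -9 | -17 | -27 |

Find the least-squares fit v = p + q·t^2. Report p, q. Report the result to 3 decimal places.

XᵀX·[p, q]ᵀ = Xᵀv reads: 6·p + 58·q = -65;  58·p + 994·q = -1068.
Determinant 6·994 − 58² = 2600.
p = ((-65)·994 − 58·(-1068))/2600 = -1333/1300; q = (6·(-1068) − 58·(-65))/2600 = -1319/1300.

p = -1.025, q = -1.015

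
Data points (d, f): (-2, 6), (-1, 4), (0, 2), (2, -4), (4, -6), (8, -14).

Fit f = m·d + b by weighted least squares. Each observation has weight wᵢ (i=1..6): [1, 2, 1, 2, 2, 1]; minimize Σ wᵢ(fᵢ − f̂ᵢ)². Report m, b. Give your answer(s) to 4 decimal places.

m = -2.0109, b = 1.5749

With design matrix X, XᵀWX = [[110, 16]; [16, 9]] and XᵀWf = [-196, -18]ᵀ.
Eliminating b: 9·(row 1) − 16·(row 2) gives 734·m = 9·(-196) − 16·(-18) = -1476, so m = -738/367.
Then b = ((-18) − 16·(-738/367))/9 = 578/367.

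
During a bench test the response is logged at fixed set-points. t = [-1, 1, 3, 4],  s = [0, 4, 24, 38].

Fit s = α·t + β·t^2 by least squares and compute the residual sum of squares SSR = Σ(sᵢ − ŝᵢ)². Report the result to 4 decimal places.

From the data, Σt·t = 27, Σt·t^2 = 91, Σt^2·t^2 = 339.
Right-hand side: Σt·s = 228, Σt^2·s = 828.
Eliminating β: 339·(row 1) − 91·(row 2) gives 872·α = 339·228 − 91·828 = 1944, so α = 243/109.
Then β = (828 − 91·(243/109))/339 = 201/109.
Residuals: 42/109, -8/109, 78/109, -46/109; SSR = 92/109.

SSR = 0.8440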